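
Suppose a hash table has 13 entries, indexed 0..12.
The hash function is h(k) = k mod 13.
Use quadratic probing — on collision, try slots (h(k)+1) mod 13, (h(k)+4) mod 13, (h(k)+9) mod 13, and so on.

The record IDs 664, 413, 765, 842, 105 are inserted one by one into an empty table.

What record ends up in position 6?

842

664: h=1 => slot 1
413: h=10 => slot 10
765: h=11 => slot 11
842: h=10, probe 10,11,1,6 => slot 6
105: h=1, probe 1,2 => slot 2
Table: [_, 664, 105, _, _, _, 842, _, _, _, 413, 765, _]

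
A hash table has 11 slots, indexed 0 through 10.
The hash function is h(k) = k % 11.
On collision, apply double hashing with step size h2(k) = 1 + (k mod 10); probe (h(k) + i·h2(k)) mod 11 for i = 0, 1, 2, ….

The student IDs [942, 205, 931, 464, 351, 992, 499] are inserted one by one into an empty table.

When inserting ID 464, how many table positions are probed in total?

3

942: h=7 -> slot 7
205: h=7, h2=6, probe 7,2 -> slot 2
931: h=7, h2=2, probe 7,9 -> slot 9
464: h=2, h2=5, probe 2,7,1 -> slot 1
351: h=10 -> slot 10
992: h=2, h2=3, probe 2,5 -> slot 5
499: h=4 -> slot 4
Table: [-, 464, 205, -, 499, 992, -, 942, -, 931, 351]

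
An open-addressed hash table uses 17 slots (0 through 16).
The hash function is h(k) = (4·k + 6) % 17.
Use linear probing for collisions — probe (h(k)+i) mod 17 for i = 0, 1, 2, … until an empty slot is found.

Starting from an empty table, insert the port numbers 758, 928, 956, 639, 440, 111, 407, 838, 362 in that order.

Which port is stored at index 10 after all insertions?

362

Insert 758: h=12, slot 12 empty -> index 12.
Insert 928: h=12, slot 12 occupied -> index 13.
Insert 956: h=5, slot 5 empty -> index 5.
Insert 639: h=12, slots 12,13 occupied -> index 14.
Insert 440: h=15, slot 15 empty -> index 15.
Insert 111: h=8, slot 8 empty -> index 8.
Insert 407: h=2, slot 2 empty -> index 2.
Insert 838: h=9, slot 9 empty -> index 9.
Insert 362: h=9, slot 9 occupied -> index 10.
Table: [—, —, 407, —, —, 956, —, —, 111, 838, 362, —, 758, 928, 639, 440, —]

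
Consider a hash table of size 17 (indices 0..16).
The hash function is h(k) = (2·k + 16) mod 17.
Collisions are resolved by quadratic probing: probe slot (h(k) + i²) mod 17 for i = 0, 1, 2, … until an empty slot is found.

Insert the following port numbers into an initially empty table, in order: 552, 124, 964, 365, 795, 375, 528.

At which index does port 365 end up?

16

552: h=15 → slot 15
124: h=9 → slot 9
964: h=6 → slot 6
365: h=15, probe 15,16 → slot 16
795: h=8 → slot 8
375: h=1 → slot 1
528: h=1, probe 1,2 → slot 2
Table: [∅, 375, 528, ∅, ∅, ∅, 964, ∅, 795, 124, ∅, ∅, ∅, ∅, ∅, 552, 365]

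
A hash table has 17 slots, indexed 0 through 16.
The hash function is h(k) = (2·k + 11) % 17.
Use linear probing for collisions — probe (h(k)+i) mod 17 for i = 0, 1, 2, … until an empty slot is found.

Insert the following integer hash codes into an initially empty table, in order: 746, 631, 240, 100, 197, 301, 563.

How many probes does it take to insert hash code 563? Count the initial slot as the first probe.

746: h=7 => slot 7
631: h=15 => slot 15
240: h=15, probe 15,16 => slot 16
100: h=7, probe 7,8 => slot 8
197: h=14 => slot 14
301: h=1 => slot 1
563: h=15, probe 15,16,0 => slot 0
Table: [563, 301, _, _, _, _, _, 746, 100, _, _, _, _, _, 197, 631, 240]

3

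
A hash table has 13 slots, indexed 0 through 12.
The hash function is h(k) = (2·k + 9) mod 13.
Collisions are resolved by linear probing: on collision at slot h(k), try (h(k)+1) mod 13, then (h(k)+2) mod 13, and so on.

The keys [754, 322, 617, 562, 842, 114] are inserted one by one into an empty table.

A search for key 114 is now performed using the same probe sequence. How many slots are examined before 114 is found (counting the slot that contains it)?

754 hashes to 9; slot 9 is free → place at 9.
322 hashes to 3; slot 3 is free → place at 3.
617 hashes to 8; slot 8 is free → place at 8.
562 hashes to 2; slot 2 is free → place at 2.
842 hashes to 3; 3 taken → place at 4.
114 hashes to 3; 3,4 taken → place at 5.
Table: [-, -, 562, 322, 842, 114, -, -, 617, 754, -, -, -]
Lookup 114: h=3, probe 3,4,5 → found at 5.

3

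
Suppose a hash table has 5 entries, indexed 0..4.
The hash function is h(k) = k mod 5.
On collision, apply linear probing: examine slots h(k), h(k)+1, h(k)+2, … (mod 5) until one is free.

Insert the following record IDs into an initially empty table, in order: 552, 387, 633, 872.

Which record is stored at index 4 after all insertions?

633

Insert 552: h=2, slot 2 empty => index 2.
Insert 387: h=2, slot 2 occupied => index 3.
Insert 633: h=3, slot 3 occupied => index 4.
Insert 872: h=2, slots 2,3,4 occupied => index 0.
Table: [872, ., 552, 387, 633]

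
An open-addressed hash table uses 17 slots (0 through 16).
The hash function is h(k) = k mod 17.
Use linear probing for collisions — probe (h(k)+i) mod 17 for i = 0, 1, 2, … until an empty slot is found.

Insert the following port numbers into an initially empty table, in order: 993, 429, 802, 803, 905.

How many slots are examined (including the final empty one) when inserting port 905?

993 hashes to 7; slot 7 is free => place at 7.
429 hashes to 4; slot 4 is free => place at 4.
802 hashes to 3; slot 3 is free => place at 3.
803 hashes to 4; 4 taken => place at 5.
905 hashes to 4; 4,5 taken => place at 6.
Table: [-, -, -, 802, 429, 803, 905, 993, -, -, -, -, -, -, -, -, -]

3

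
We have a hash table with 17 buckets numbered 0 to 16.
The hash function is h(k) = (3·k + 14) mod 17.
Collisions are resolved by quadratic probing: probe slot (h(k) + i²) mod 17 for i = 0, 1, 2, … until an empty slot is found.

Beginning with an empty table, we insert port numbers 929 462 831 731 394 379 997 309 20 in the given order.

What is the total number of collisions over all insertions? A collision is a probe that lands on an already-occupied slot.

8

929 hashes to 13; slot 13 is free -> place at 13.
462 hashes to 6; slot 6 is free -> place at 6.
831 hashes to 8; slot 8 is free -> place at 8.
731 hashes to 14; slot 14 is free -> place at 14.
394 hashes to 6; 6 taken -> place at 7.
379 hashes to 12; slot 12 is free -> place at 12.
997 hashes to 13; 13,14 taken -> place at 0.
309 hashes to 6; 6,7 taken -> place at 10.
20 hashes to 6; 6,7,10 taken -> place at 15.
Table: [997, -, -, -, -, -, 462, 394, 831, -, 309, -, 379, 929, 731, 20, -]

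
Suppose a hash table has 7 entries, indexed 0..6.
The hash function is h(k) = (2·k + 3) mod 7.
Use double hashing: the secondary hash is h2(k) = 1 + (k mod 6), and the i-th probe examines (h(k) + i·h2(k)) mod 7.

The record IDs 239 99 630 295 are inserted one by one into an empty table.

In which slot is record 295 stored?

239 hashes to 5; slot 5 is free -> place at 5.
99 hashes to 5, h2=4; 5 taken -> place at 2.
630 hashes to 3; slot 3 is free -> place at 3.
295 hashes to 5, h2=2; 5 taken -> place at 0.
Table: [295, —, 99, 630, —, 239, —]

0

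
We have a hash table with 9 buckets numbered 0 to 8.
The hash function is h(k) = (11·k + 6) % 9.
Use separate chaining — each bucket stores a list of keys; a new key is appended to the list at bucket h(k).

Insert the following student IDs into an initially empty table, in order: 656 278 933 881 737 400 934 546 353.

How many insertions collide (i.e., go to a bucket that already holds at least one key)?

Insert 656: h=4, bucket 4 empty -> new chain.
Insert 278: h=4, bucket 4 nonempty -> append to chain.
Insert 933: h=0, bucket 0 empty -> new chain.
Insert 881: h=4, bucket 4 nonempty -> append to chain.
Insert 737: h=4, bucket 4 nonempty -> append to chain.
Insert 400: h=5, bucket 5 empty -> new chain.
Insert 934: h=2, bucket 2 empty -> new chain.
Insert 546: h=0, bucket 0 nonempty -> append to chain.
Insert 353: h=1, bucket 1 empty -> new chain.
Final buckets:
0: 933 -> 546
1: 353
2: 934
3: —
4: 656 -> 278 -> 881 -> 737
5: 400
6: —
7: —
8: —

4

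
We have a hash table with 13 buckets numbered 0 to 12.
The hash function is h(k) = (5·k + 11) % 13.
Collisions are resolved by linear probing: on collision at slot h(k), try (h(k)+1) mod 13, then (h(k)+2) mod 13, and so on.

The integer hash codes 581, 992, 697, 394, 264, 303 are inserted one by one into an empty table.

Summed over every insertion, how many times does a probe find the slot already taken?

6

581: h=4 -> slot 4
992: h=5 -> slot 5
697: h=12 -> slot 12
394: h=5, probe 5,6 -> slot 6
264: h=5, probe 5,6,7 -> slot 7
303: h=5, probe 5,6,7,8 -> slot 8
Table: [_, _, _, _, 581, 992, 394, 264, 303, _, _, _, 697]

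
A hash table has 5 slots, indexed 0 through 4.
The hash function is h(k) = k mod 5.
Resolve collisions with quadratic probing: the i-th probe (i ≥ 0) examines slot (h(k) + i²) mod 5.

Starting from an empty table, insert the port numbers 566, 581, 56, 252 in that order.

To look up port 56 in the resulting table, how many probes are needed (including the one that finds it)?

3

Insert 566: h=1, slot 1 empty → index 1.
Insert 581: h=1, slot 1 occupied → index 2.
Insert 56: h=1, slots 1,2 occupied → index 0.
Insert 252: h=2, slot 2 occupied → index 3.
Table: [56, 566, 581, 252, -]
Lookup 56: h=1, probe 1,2,0 → found at 0.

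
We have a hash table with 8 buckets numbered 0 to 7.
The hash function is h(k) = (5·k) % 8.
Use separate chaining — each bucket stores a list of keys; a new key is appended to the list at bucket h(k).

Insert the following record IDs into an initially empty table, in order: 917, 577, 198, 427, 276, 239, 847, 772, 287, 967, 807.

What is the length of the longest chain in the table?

5

Insert 917: h=1, bucket 1 empty -> new chain.
Insert 577: h=5, bucket 5 empty -> new chain.
Insert 198: h=6, bucket 6 empty -> new chain.
Insert 427: h=7, bucket 7 empty -> new chain.
Insert 276: h=4, bucket 4 empty -> new chain.
Insert 239: h=3, bucket 3 empty -> new chain.
Insert 847: h=3, bucket 3 nonempty -> append to chain.
Insert 772: h=4, bucket 4 nonempty -> append to chain.
Insert 287: h=3, bucket 3 nonempty -> append to chain.
Insert 967: h=3, bucket 3 nonempty -> append to chain.
Insert 807: h=3, bucket 3 nonempty -> append to chain.
Final buckets:
0: ∅
1: 917
2: ∅
3: 239 -> 847 -> 287 -> 967 -> 807
4: 276 -> 772
5: 577
6: 198
7: 427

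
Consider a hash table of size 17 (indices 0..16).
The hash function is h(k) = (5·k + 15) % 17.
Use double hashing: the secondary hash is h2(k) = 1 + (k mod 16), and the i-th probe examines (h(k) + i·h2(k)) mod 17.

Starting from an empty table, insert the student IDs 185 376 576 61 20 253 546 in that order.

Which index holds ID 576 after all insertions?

6

185: h=5 => slot 5
376: h=8 => slot 8
576: h=5, h2=1, probe 5,6 => slot 6
61: h=14 => slot 14
20: h=13 => slot 13
253: h=5, h2=14, probe 5,2 => slot 2
546: h=8, h2=3, probe 8,11 => slot 11
Table: [—, —, 253, —, —, 185, 576, —, 376, —, —, 546, —, 20, 61, —, —]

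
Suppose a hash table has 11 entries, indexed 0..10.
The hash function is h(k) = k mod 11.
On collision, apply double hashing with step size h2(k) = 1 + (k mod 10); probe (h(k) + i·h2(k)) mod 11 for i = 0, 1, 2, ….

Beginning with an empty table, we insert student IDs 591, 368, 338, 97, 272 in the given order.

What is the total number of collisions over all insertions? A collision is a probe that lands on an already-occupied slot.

2

Insert 591: h=8, slot 8 empty → index 8.
Insert 368: h=5, slot 5 empty → index 5.
Insert 338: h=8, h2=9, slot 8 occupied → index 6.
Insert 97: h=9, slot 9 empty → index 9.
Insert 272: h=8, h2=3, slot 8 occupied → index 0.
Table: [272, _, _, _, _, 368, 338, _, 591, 97, _]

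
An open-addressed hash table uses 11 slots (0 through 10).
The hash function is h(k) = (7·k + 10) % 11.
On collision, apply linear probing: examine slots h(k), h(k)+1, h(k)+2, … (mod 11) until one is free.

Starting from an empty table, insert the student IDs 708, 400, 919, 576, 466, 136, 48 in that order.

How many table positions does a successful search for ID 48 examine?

7

Insert 708: h=5, slot 5 empty → index 5.
Insert 400: h=5, slot 5 occupied → index 6.
Insert 919: h=8, slot 8 empty → index 8.
Insert 576: h=5, slots 5,6 occupied → index 7.
Insert 466: h=5, slots 5,6,7,8 occupied → index 9.
Insert 136: h=5, slots 5,6,7,8,9 occupied → index 10.
Insert 48: h=5, slots 5,6,7,8,9,10 occupied → index 0.
Table: [48, -, -, -, -, 708, 400, 576, 919, 466, 136]
Lookup 48: h=5, probe 5,6,7,8,9,10,0 → found at 0.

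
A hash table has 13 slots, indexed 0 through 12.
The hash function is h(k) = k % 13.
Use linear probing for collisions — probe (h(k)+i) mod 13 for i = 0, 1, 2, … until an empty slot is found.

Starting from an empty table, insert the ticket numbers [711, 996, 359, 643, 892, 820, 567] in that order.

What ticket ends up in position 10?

711: h=9 => slot 9
996: h=8 => slot 8
359: h=8, probe 8,9,10 => slot 10
643: h=6 => slot 6
892: h=8, probe 8,9,10,11 => slot 11
820: h=1 => slot 1
567: h=8, probe 8,9,10,11,12 => slot 12
Table: [., 820, ., ., ., ., 643, ., 996, 711, 359, 892, 567]

359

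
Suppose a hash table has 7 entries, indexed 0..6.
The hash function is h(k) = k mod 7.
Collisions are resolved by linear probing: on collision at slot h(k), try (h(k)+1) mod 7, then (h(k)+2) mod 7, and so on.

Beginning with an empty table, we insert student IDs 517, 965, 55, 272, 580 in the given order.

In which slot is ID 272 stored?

2

Insert 517: h=6, slot 6 empty → index 6.
Insert 965: h=6, slot 6 occupied → index 0.
Insert 55: h=6, slots 6,0 occupied → index 1.
Insert 272: h=6, slots 6,0,1 occupied → index 2.
Insert 580: h=6, slots 6,0,1,2 occupied → index 3.
Table: [965, 55, 272, 580, ., ., 517]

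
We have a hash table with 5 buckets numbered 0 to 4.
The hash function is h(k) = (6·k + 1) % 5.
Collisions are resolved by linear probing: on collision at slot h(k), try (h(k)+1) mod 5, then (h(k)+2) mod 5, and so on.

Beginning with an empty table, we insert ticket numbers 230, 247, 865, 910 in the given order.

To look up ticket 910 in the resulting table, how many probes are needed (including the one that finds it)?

4

Insert 230: h=1, slot 1 empty → index 1.
Insert 247: h=3, slot 3 empty → index 3.
Insert 865: h=1, slot 1 occupied → index 2.
Insert 910: h=1, slots 1,2,3 occupied → index 4.
Table: [—, 230, 865, 247, 910]
Lookup 910: h=1, probe 1,2,3,4 → found at 4.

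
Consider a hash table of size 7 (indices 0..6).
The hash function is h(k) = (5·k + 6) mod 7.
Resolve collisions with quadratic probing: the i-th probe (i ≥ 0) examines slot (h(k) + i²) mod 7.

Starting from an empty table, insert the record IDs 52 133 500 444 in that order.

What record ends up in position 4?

444

52 hashes to 0; slot 0 is free => place at 0.
133 hashes to 6; slot 6 is free => place at 6.
500 hashes to 0; 0 taken => place at 1.
444 hashes to 0; 0,1 taken => place at 4.
Table: [52, 500, ., ., 444, ., 133]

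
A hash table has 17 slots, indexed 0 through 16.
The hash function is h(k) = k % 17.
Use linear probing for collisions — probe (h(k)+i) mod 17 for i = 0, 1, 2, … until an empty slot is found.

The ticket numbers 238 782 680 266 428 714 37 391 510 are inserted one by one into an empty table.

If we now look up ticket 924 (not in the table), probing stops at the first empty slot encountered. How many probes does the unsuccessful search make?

238: h=0 -> slot 0
782: h=0, probe 0,1 -> slot 1
680: h=0, probe 0,1,2 -> slot 2
266: h=11 -> slot 11
428: h=3 -> slot 3
714: h=0, probe 0,1,2,3,4 -> slot 4
37: h=3, probe 3,4,5 -> slot 5
391: h=0, probe 0,1,2,3,4,5,6 -> slot 6
510: h=0, probe 0,1,2,3,4,5,6,7 -> slot 7
Table: [238, 782, 680, 428, 714, 37, 391, 510, ∅, ∅, ∅, 266, ∅, ∅, ∅, ∅, ∅]
Lookup 924: h=6, probe 6,7,8 → slot 8 empty, not found.

3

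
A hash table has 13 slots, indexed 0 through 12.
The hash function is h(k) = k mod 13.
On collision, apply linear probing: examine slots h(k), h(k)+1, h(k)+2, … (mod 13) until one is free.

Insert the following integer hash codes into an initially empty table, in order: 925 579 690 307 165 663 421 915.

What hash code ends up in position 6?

915

925: h=2 → slot 2
579: h=7 → slot 7
690: h=1 → slot 1
307: h=8 → slot 8
165: h=9 → slot 9
663: h=0 → slot 0
421: h=5 → slot 5
915: h=5, probe 5,6 → slot 6
Table: [663, 690, 925, —, —, 421, 915, 579, 307, 165, —, —, —]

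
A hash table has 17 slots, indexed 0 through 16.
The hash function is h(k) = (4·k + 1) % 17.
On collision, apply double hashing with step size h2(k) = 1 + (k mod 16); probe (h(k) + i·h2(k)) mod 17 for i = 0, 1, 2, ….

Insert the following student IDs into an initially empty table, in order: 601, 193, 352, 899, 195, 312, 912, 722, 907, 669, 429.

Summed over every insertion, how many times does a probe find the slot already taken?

13

601: h=8 -> slot 8
193: h=8, h2=2, probe 8,10 -> slot 10
352: h=15 -> slot 15
899: h=10, h2=4, probe 10,14 -> slot 14
195: h=16 -> slot 16
312: h=8, h2=9, probe 8,0 -> slot 0
912: h=11 -> slot 11
722: h=16, h2=3, probe 16,2 -> slot 2
907: h=8, h2=12, probe 8,3 -> slot 3
669: h=8, h2=14, probe 8,5 -> slot 5
429: h=0, h2=14, probe 0,14,11,8,5,2,16,13 -> slot 13
Table: [312, _, 722, 907, _, 669, _, _, 601, _, 193, 912, _, 429, 899, 352, 195]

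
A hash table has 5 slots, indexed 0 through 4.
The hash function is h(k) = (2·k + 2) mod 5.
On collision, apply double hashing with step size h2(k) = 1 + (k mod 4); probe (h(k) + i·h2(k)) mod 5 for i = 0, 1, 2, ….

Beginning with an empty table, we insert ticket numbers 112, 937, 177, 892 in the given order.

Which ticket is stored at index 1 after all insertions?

112: h=1 → slot 1
937: h=1, h2=2, probe 1,3 → slot 3
177: h=1, h2=2, probe 1,3,0 → slot 0
892: h=1, h2=1, probe 1,2 → slot 2
Table: [177, 112, 892, 937, _]

112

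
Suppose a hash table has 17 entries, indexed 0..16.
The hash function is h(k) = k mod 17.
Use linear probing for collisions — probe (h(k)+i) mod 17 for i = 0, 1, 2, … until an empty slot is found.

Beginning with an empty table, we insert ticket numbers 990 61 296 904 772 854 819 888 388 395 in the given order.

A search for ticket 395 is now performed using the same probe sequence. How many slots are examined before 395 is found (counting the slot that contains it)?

8

990 hashes to 4; slot 4 is free -> place at 4.
61 hashes to 10; slot 10 is free -> place at 10.
296 hashes to 7; slot 7 is free -> place at 7.
904 hashes to 3; slot 3 is free -> place at 3.
772 hashes to 7; 7 taken -> place at 8.
854 hashes to 4; 4 taken -> place at 5.
819 hashes to 3; 3,4,5 taken -> place at 6.
888 hashes to 4; 4,5,6,7,8 taken -> place at 9.
388 hashes to 14; slot 14 is free -> place at 14.
395 hashes to 4; 4,5,6,7,8,9,10 taken -> place at 11.
Table: [∅, ∅, ∅, 904, 990, 854, 819, 296, 772, 888, 61, 395, ∅, ∅, 388, ∅, ∅]
Lookup 395: h=4, probe 4,5,6,7,8,9,10,11 → found at 11.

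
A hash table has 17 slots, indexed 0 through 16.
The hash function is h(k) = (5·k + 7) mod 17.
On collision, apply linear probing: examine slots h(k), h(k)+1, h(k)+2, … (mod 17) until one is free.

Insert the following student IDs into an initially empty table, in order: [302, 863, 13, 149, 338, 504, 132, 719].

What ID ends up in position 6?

Insert 302: h=4, slot 4 empty -> index 4.
Insert 863: h=4, slot 4 occupied -> index 5.
Insert 13: h=4, slots 4,5 occupied -> index 6.
Insert 149: h=4, slots 4,5,6 occupied -> index 7.
Insert 338: h=14, slot 14 empty -> index 14.
Insert 504: h=11, slot 11 empty -> index 11.
Insert 132: h=4, slots 4,5,6,7 occupied -> index 8.
Insert 719: h=15, slot 15 empty -> index 15.
Table: [_, _, _, _, 302, 863, 13, 149, 132, _, _, 504, _, _, 338, 719, _]

13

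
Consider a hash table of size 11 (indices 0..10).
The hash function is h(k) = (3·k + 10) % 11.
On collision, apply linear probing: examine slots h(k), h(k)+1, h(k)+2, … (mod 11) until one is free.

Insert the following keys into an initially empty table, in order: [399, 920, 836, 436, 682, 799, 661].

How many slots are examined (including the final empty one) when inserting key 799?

5

Insert 399: h=8, slot 8 empty => index 8.
Insert 920: h=9, slot 9 empty => index 9.
Insert 836: h=10, slot 10 empty => index 10.
Insert 436: h=9, slots 9,10 occupied => index 0.
Insert 682: h=10, slots 10,0 occupied => index 1.
Insert 799: h=9, slots 9,10,0,1 occupied => index 2.
Insert 661: h=2, slot 2 occupied => index 3.
Table: [436, 682, 799, 661, _, _, _, _, 399, 920, 836]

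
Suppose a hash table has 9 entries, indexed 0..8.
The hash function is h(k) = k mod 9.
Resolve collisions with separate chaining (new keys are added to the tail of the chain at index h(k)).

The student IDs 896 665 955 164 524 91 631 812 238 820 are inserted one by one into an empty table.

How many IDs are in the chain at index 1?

4

896 -> bucket 5
665 -> bucket 8
955 -> bucket 1
164 -> bucket 2
524 -> bucket 2 (collision)
91 -> bucket 1 (collision)
631 -> bucket 1 (collision)
812 -> bucket 2 (collision)
238 -> bucket 4
820 -> bucket 1 (collision)
Final buckets:
0: ∅
1: 955 -> 91 -> 631 -> 820
2: 164 -> 524 -> 812
3: ∅
4: 238
5: 896
6: ∅
7: ∅
8: 665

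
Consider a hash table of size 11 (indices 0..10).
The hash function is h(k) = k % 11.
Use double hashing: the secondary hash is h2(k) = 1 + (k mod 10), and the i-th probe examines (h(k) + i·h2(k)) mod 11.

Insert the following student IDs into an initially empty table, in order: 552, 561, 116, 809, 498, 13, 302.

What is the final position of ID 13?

552 hashes to 2; slot 2 is free → place at 2.
561 hashes to 0; slot 0 is free → place at 0.
116 hashes to 6; slot 6 is free → place at 6.
809 hashes to 6, h2=10; 6 taken → place at 5.
498 hashes to 3; slot 3 is free → place at 3.
13 hashes to 2, h2=4; 2,6 taken → place at 10.
302 hashes to 5, h2=3; 5 taken → place at 8.
Table: [561, ∅, 552, 498, ∅, 809, 116, ∅, 302, ∅, 13]

10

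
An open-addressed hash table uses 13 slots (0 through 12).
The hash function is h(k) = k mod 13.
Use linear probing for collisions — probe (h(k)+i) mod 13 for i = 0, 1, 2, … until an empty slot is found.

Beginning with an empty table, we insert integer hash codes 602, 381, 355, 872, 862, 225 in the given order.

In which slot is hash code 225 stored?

8

602 hashes to 4; slot 4 is free → place at 4.
381 hashes to 4; 4 taken → place at 5.
355 hashes to 4; 4,5 taken → place at 6.
872 hashes to 1; slot 1 is free → place at 1.
862 hashes to 4; 4,5,6 taken → place at 7.
225 hashes to 4; 4,5,6,7 taken → place at 8.
Table: [., 872, ., ., 602, 381, 355, 862, 225, ., ., ., .]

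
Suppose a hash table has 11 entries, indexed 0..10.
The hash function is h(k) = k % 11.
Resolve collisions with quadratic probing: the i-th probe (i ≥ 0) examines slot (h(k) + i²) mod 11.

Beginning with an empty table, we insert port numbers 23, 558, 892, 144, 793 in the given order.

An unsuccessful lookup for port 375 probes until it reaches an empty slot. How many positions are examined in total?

23 hashes to 1; slot 1 is free → place at 1.
558 hashes to 8; slot 8 is free → place at 8.
892 hashes to 1; 1 taken → place at 2.
144 hashes to 1; 1,2 taken → place at 5.
793 hashes to 1; 1,2,5 taken → place at 10.
Table: [∅, 23, 892, ∅, ∅, 144, ∅, ∅, 558, ∅, 793]
Lookup 375: h=1, probe 1,2,5,10,6 → slot 6 empty, not found.

5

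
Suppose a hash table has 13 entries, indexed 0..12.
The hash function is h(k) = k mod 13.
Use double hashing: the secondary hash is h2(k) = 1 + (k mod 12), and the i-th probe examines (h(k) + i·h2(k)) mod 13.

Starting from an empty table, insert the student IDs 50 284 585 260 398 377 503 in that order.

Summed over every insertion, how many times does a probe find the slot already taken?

50 hashes to 11; slot 11 is free → place at 11.
284 hashes to 11, h2=9; 11 taken → place at 7.
585 hashes to 0; slot 0 is free → place at 0.
260 hashes to 0, h2=9; 0 taken → place at 9.
398 hashes to 8; slot 8 is free → place at 8.
377 hashes to 0, h2=6; 0 taken → place at 6.
503 hashes to 9, h2=12; 9,8,7,6 taken → place at 5.
Table: [585, ., ., ., ., 503, 377, 284, 398, 260, ., 50, .]

7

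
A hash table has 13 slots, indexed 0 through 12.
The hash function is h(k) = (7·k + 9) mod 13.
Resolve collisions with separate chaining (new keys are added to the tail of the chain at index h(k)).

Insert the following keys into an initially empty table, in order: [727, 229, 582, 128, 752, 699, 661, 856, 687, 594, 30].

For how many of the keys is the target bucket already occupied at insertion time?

727 → bucket 2
229 → bucket 0
582 → bucket 1
128 → bucket 8
752 → bucket 8 (collision)
699 → bucket 1 (collision)
661 → bucket 8 (collision)
856 → bucket 8 (collision)
687 → bucket 8 (collision)
594 → bucket 7
30 → bucket 11
Final buckets:
0: 229
1: 582 -> 699
2: 727
3: -
4: -
5: -
6: -
7: 594
8: 128 -> 752 -> 661 -> 856 -> 687
9: -
10: -
11: 30
12: -

5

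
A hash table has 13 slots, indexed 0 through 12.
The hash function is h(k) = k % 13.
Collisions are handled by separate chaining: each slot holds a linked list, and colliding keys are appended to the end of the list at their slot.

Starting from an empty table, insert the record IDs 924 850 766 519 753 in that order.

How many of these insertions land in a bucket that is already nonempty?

Insert 924: h=1, bucket 1 empty -> new chain.
Insert 850: h=5, bucket 5 empty -> new chain.
Insert 766: h=12, bucket 12 empty -> new chain.
Insert 519: h=12, bucket 12 nonempty -> append to chain.
Insert 753: h=12, bucket 12 nonempty -> append to chain.
Final buckets:
0: .
1: 924
2: .
3: .
4: .
5: 850
6: .
7: .
8: .
9: .
10: .
11: .
12: 766 -> 519 -> 753

2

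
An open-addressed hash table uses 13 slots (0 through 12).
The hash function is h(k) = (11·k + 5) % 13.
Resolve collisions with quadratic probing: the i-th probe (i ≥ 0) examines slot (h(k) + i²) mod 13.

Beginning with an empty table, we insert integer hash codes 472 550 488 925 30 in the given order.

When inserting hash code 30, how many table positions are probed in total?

4

472: h=10 → slot 10
550: h=10, probe 10,11 → slot 11
488: h=4 → slot 4
925: h=1 → slot 1
30: h=10, probe 10,11,1,6 → slot 6
Table: [∅, 925, ∅, ∅, 488, ∅, 30, ∅, ∅, ∅, 472, 550, ∅]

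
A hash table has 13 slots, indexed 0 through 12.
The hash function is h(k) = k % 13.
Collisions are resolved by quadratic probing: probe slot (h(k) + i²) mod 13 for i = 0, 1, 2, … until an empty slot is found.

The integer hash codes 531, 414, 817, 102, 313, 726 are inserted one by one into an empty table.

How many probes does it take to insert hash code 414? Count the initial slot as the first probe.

2

531 hashes to 11; slot 11 is free -> place at 11.
414 hashes to 11; 11 taken -> place at 12.
817 hashes to 11; 11,12 taken -> place at 2.
102 hashes to 11; 11,12,2 taken -> place at 7.
313 hashes to 1; slot 1 is free -> place at 1.
726 hashes to 11; 11,12,2,7,1 taken -> place at 10.
Table: [∅, 313, 817, ∅, ∅, ∅, ∅, 102, ∅, ∅, 726, 531, 414]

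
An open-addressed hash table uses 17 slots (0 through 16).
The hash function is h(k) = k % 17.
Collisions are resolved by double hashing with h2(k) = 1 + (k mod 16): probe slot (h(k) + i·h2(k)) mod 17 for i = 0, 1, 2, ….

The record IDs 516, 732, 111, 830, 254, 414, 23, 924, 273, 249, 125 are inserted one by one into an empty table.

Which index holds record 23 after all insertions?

516: h=6 => slot 6
732: h=1 => slot 1
111: h=9 => slot 9
830: h=14 => slot 14
254: h=16 => slot 16
414: h=6, h2=15, probe 6,4 => slot 4
23: h=6, h2=8, probe 6,14,5 => slot 5
924: h=6, h2=13, probe 6,2 => slot 2
273: h=1, h2=2, probe 1,3 => slot 3
249: h=11 => slot 11
125: h=6, h2=14, probe 6,3,0 => slot 0
Table: [125, 732, 924, 273, 414, 23, 516, ∅, ∅, 111, ∅, 249, ∅, ∅, 830, ∅, 254]

5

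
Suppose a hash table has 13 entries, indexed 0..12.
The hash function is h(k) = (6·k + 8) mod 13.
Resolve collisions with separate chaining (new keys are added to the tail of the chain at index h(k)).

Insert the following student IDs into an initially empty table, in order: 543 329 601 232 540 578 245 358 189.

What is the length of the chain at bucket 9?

2

543 → bucket 3
329 → bucket 6
601 → bucket 0
232 → bucket 9
540 → bucket 11
578 → bucket 5
245 → bucket 9 (collision)
358 → bucket 11 (collision)
189 → bucket 11 (collision)
Final buckets:
0: 601
1: -
2: -
3: 543
4: -
5: 578
6: 329
7: -
8: -
9: 232 -> 245
10: -
11: 540 -> 358 -> 189
12: -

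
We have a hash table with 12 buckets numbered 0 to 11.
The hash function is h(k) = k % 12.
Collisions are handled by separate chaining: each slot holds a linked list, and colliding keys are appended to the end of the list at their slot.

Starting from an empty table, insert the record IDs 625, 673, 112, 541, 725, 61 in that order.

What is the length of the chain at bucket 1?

625 → bucket 1
673 → bucket 1 (collision)
112 → bucket 4
541 → bucket 1 (collision)
725 → bucket 5
61 → bucket 1 (collision)
Final buckets:
0: .
1: 625 -> 673 -> 541 -> 61
2: .
3: .
4: 112
5: 725
6: .
7: .
8: .
9: .
10: .
11: .

4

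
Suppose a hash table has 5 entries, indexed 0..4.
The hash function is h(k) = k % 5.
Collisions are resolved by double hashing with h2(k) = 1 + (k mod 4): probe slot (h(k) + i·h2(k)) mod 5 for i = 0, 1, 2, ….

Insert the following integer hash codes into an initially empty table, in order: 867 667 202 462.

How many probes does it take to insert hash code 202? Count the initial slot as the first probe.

2

867: h=2 => slot 2
667: h=2, h2=4, probe 2,1 => slot 1
202: h=2, h2=3, probe 2,0 => slot 0
462: h=2, h2=3, probe 2,0,3 => slot 3
Table: [202, 667, 867, 462, -]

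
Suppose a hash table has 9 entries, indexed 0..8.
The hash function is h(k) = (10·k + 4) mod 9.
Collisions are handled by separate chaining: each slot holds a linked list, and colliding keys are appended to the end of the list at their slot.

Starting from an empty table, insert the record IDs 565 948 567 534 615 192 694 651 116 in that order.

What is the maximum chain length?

5

Insert 565: h=2, bucket 2 empty -> new chain.
Insert 948: h=7, bucket 7 empty -> new chain.
Insert 567: h=4, bucket 4 empty -> new chain.
Insert 534: h=7, bucket 7 nonempty -> append to chain.
Insert 615: h=7, bucket 7 nonempty -> append to chain.
Insert 192: h=7, bucket 7 nonempty -> append to chain.
Insert 694: h=5, bucket 5 empty -> new chain.
Insert 651: h=7, bucket 7 nonempty -> append to chain.
Insert 116: h=3, bucket 3 empty -> new chain.
Final buckets:
0: -
1: -
2: 565
3: 116
4: 567
5: 694
6: -
7: 948 -> 534 -> 615 -> 192 -> 651
8: -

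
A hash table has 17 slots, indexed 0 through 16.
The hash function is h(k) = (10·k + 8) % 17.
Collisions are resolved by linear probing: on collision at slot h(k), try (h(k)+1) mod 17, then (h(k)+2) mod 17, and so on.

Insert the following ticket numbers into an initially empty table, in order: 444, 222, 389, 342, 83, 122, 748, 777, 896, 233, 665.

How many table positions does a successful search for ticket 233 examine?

444: h=11 => slot 11
222: h=1 => slot 1
389: h=5 => slot 5
342: h=11, probe 11,12 => slot 12
83: h=5, probe 5,6 => slot 6
122: h=4 => slot 4
748: h=8 => slot 8
777: h=9 => slot 9
896: h=9, probe 9,10 => slot 10
233: h=9, probe 9,10,11,12,13 => slot 13
665: h=11, probe 11,12,13,14 => slot 14
Table: [., 222, ., ., 122, 389, 83, ., 748, 777, 896, 444, 342, 233, 665, ., .]
Lookup 233: h=9, probe 9,10,11,12,13 → found at 13.

5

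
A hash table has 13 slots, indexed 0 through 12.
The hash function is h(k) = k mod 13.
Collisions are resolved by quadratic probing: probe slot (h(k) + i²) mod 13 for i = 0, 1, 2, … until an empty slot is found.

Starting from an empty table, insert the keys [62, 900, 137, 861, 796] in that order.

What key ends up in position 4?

861

62 hashes to 10; slot 10 is free → place at 10.
900 hashes to 3; slot 3 is free → place at 3.
137 hashes to 7; slot 7 is free → place at 7.
861 hashes to 3; 3 taken → place at 4.
796 hashes to 3; 3,4,7 taken → place at 12.
Table: [-, -, -, 900, 861, -, -, 137, -, -, 62, -, 796]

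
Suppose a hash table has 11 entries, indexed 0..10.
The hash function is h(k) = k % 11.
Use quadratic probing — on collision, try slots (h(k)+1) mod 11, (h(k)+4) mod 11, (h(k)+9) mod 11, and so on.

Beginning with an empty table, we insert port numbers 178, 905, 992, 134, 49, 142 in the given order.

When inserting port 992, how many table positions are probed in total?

3

178 hashes to 2; slot 2 is free => place at 2.
905 hashes to 3; slot 3 is free => place at 3.
992 hashes to 2; 2,3 taken => place at 6.
134 hashes to 2; 2,3,6 taken => place at 0.
49 hashes to 5; slot 5 is free => place at 5.
142 hashes to 10; slot 10 is free => place at 10.
Table: [134, _, 178, 905, _, 49, 992, _, _, _, 142]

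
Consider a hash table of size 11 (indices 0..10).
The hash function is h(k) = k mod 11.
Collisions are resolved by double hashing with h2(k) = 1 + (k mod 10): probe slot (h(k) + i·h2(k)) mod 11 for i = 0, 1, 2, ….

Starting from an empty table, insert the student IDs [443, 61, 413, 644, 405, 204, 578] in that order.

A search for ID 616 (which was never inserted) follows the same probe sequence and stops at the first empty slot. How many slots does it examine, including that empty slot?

Insert 443: h=3, slot 3 empty => index 3.
Insert 61: h=6, slot 6 empty => index 6.
Insert 413: h=6, h2=4, slot 6 occupied => index 10.
Insert 644: h=6, h2=5, slot 6 occupied => index 0.
Insert 405: h=9, slot 9 empty => index 9.
Insert 204: h=6, h2=5, slots 6,0 occupied => index 5.
Insert 578: h=6, h2=9, slot 6 occupied => index 4.
Table: [644, -, -, 443, 578, 204, 61, -, -, 405, 413]
Lookup 616: h=0, h2=7, probe 0,7 → slot 7 empty, not found.

2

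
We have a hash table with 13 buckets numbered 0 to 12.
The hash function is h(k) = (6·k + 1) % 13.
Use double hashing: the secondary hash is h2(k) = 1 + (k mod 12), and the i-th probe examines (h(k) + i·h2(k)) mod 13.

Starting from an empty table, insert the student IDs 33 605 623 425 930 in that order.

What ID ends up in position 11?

Insert 33: h=4, slot 4 empty => index 4.
Insert 605: h=4, h2=6, slot 4 occupied => index 10.
Insert 623: h=8, slot 8 empty => index 8.
Insert 425: h=3, slot 3 empty => index 3.
Insert 930: h=4, h2=7, slot 4 occupied => index 11.
Table: [∅, ∅, ∅, 425, 33, ∅, ∅, ∅, 623, ∅, 605, 930, ∅]

930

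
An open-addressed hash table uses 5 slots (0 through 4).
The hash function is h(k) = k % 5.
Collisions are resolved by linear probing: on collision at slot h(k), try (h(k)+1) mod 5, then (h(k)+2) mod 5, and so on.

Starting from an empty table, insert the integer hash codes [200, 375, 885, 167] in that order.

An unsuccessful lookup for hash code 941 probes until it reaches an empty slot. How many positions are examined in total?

200: h=0 → slot 0
375: h=0, probe 0,1 → slot 1
885: h=0, probe 0,1,2 → slot 2
167: h=2, probe 2,3 → slot 3
Table: [200, 375, 885, 167, .]
Lookup 941: h=1, probe 1,2,3,4 → slot 4 empty, not found.

4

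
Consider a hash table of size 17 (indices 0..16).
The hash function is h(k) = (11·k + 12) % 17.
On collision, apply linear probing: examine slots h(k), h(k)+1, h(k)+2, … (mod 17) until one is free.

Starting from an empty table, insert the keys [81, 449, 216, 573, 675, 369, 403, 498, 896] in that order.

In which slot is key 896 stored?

Insert 81: h=2, slot 2 empty => index 2.
Insert 449: h=4, slot 4 empty => index 4.
Insert 216: h=8, slot 8 empty => index 8.
Insert 573: h=8, slot 8 occupied => index 9.
Insert 675: h=8, slots 8,9 occupied => index 10.
Insert 369: h=8, slots 8,9,10 occupied => index 11.
Insert 403: h=8, slots 8,9,10,11 occupied => index 12.
Insert 498: h=16, slot 16 empty => index 16.
Insert 896: h=8, slots 8,9,10,11,12 occupied => index 13.
Table: [., ., 81, ., 449, ., ., ., 216, 573, 675, 369, 403, 896, ., ., 498]

13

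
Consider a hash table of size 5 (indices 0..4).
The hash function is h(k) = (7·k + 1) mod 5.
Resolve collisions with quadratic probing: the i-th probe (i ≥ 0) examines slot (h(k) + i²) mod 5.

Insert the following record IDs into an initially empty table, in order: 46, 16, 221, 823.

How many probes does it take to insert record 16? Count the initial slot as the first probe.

Insert 46: h=3, slot 3 empty -> index 3.
Insert 16: h=3, slot 3 occupied -> index 4.
Insert 221: h=3, slots 3,4 occupied -> index 2.
Insert 823: h=2, slots 2,3 occupied -> index 1.
Table: [—, 823, 221, 46, 16]

2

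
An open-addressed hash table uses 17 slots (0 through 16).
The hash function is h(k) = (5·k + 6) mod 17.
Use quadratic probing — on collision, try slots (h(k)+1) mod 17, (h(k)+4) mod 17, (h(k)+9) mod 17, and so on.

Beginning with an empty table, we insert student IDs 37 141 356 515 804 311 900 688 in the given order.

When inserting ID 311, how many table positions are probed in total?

Insert 37: h=4, slot 4 empty => index 4.
Insert 141: h=14, slot 14 empty => index 14.
Insert 356: h=1, slot 1 empty => index 1.
Insert 515: h=14, slot 14 occupied => index 15.
Insert 804: h=14, slots 14,15,1 occupied => index 6.
Insert 311: h=14, slots 14,15,1,6 occupied => index 13.
Insert 900: h=1, slot 1 occupied => index 2.
Insert 688: h=12, slot 12 empty => index 12.
Table: [_, 356, 900, _, 37, _, 804, _, _, _, _, _, 688, 311, 141, 515, _]

5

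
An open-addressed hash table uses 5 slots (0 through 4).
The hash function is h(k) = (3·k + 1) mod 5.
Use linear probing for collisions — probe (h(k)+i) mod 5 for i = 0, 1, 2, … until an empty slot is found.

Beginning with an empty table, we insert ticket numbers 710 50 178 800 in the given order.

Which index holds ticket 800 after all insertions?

710 hashes to 1; slot 1 is free -> place at 1.
50 hashes to 1; 1 taken -> place at 2.
178 hashes to 0; slot 0 is free -> place at 0.
800 hashes to 1; 1,2 taken -> place at 3.
Table: [178, 710, 50, 800, .]

3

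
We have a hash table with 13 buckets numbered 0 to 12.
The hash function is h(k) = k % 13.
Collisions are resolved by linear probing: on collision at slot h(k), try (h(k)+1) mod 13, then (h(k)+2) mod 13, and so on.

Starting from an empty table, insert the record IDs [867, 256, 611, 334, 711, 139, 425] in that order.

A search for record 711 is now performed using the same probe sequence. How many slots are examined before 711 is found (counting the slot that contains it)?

Insert 867: h=9, slot 9 empty → index 9.
Insert 256: h=9, slot 9 occupied → index 10.
Insert 611: h=0, slot 0 empty → index 0.
Insert 334: h=9, slots 9,10 occupied → index 11.
Insert 711: h=9, slots 9,10,11 occupied → index 12.
Insert 139: h=9, slots 9,10,11,12,0 occupied → index 1.
Insert 425: h=9, slots 9,10,11,12,0,1 occupied → index 2.
Table: [611, 139, 425, ., ., ., ., ., ., 867, 256, 334, 711]
Lookup 711: h=9, probe 9,10,11,12 → found at 12.

4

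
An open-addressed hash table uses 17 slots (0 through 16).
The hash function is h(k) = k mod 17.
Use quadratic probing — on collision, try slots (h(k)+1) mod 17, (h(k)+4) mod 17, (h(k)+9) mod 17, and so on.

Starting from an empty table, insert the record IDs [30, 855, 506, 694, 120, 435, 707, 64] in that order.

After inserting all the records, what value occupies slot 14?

Insert 30: h=13, slot 13 empty => index 13.
Insert 855: h=5, slot 5 empty => index 5.
Insert 506: h=13, slot 13 occupied => index 14.
Insert 694: h=14, slot 14 occupied => index 15.
Insert 120: h=1, slot 1 empty => index 1.
Insert 435: h=10, slot 10 empty => index 10.
Insert 707: h=10, slot 10 occupied => index 11.
Insert 64: h=13, slots 13,14 occupied => index 0.
Table: [64, 120, ∅, ∅, ∅, 855, ∅, ∅, ∅, ∅, 435, 707, ∅, 30, 506, 694, ∅]

506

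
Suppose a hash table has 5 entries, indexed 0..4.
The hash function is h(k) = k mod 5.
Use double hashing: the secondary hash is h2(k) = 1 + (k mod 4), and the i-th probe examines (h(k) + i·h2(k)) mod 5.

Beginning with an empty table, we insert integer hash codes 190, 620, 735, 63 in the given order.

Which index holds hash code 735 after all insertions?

4

Insert 190: h=0, slot 0 empty => index 0.
Insert 620: h=0, h2=1, slot 0 occupied => index 1.
Insert 735: h=0, h2=4, slot 0 occupied => index 4.
Insert 63: h=3, slot 3 empty => index 3.
Table: [190, 620, ., 63, 735]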